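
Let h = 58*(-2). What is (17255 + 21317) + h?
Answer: 38456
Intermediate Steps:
h = -116
(17255 + 21317) + h = (17255 + 21317) - 116 = 38572 - 116 = 38456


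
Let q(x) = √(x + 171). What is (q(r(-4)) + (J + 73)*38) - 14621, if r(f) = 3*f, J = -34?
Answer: -13139 + √159 ≈ -13126.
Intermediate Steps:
q(x) = √(171 + x)
(q(r(-4)) + (J + 73)*38) - 14621 = (√(171 + 3*(-4)) + (-34 + 73)*38) - 14621 = (√(171 - 12) + 39*38) - 14621 = (√159 + 1482) - 14621 = (1482 + √159) - 14621 = -13139 + √159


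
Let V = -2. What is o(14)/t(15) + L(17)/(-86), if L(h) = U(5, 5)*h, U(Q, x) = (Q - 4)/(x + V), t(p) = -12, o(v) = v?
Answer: -53/43 ≈ -1.2326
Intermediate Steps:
U(Q, x) = (-4 + Q)/(-2 + x) (U(Q, x) = (Q - 4)/(x - 2) = (-4 + Q)/(-2 + x))
L(h) = h/3 (L(h) = ((-4 + 5)/(-2 + 5))*h = (1/3)*h = ((⅓)*1)*h = h/3)
o(14)/t(15) + L(17)/(-86) = 14/(-12) + ((⅓)*17)/(-86) = 14*(-1/12) + (17/3)*(-1/86) = -7/6 - 17/258 = -53/43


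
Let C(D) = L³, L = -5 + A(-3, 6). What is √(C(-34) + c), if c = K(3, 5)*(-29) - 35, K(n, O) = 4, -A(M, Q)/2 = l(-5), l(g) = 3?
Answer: I*√1482 ≈ 38.497*I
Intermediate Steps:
A(M, Q) = -6 (A(M, Q) = -2*3 = -6)
c = -151 (c = 4*(-29) - 35 = -116 - 35 = -151)
L = -11 (L = -5 - 6 = -11)
C(D) = -1331 (C(D) = (-11)³ = -1331)
√(C(-34) + c) = √(-1331 - 151) = √(-1482) = I*√1482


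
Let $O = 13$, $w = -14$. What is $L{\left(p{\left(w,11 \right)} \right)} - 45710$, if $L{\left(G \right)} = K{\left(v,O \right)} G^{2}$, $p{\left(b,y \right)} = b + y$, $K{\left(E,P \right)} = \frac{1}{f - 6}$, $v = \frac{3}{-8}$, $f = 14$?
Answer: $- \frac{365671}{8} \approx -45709.0$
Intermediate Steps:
$v = - \frac{3}{8}$ ($v = 3 \left(- \frac{1}{8}\right) = - \frac{3}{8} \approx -0.375$)
$K{\left(E,P \right)} = \frac{1}{8}$ ($K{\left(E,P \right)} = \frac{1}{14 - 6} = \frac{1}{8}$)
$L{\left(G \right)} = \frac{G^{2}}{8}$
$L{\left(p{\left(w,11 \right)} \right)} - 45710 = \frac{\left(-14 + 11\right)^{2}}{8} - 45710 = \frac{\left(-3\right)^{2}}{8} - 45710 = \frac{1}{8} \cdot 9 - 45710 = \frac{9}{8} - 45710 = - \frac{365671}{8}$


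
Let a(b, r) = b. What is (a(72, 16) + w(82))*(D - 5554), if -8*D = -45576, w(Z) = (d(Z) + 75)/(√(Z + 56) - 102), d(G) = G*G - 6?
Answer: 1102673/1711 - 971399*√138/10266 ≈ -467.11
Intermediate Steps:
d(G) = -6 + G² (d(G) = G² - 6 = -6 + G²)
w(Z) = (69 + Z²)/(-102 + √(56 + Z)) (w(Z) = ((-6 + Z²) + 75)/(√(Z + 56) - 102) = (69 + Z²)/(√(56 + Z) - 102) = (69 + Z²)/(-102 + √(56 + Z)))
D = 5697 (D = -⅛*(-45576) = 5697)
(a(72, 16) + w(82))*(D - 5554) = (72 + (69 + 82²)/(-102 + √(56 + 82)))*(5697 - 5554) = (72 + (69 + 6724)/(-102 + √138))*143 = (72 + 6793/(-102 + √138))*143 = 10296 + 971399/(-102 + √138)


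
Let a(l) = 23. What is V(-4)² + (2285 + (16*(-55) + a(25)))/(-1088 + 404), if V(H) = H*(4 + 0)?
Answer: 14473/57 ≈ 253.91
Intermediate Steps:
V(H) = 4*H (V(H) = H*4 = 4*H)
V(-4)² + (2285 + (16*(-55) + a(25)))/(-1088 + 404) = (4*(-4))² + (2285 + (16*(-55) + 23))/(-1088 + 404) = (-16)² + (2285 + (-880 + 23))/(-684) = 256 + (2285 - 857)*(-1/684) = 256 + 1428*(-1/684) = 256 - 119/57 = 14473/57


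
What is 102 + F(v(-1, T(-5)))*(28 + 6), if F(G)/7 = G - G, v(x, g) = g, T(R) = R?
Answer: 102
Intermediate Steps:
F(G) = 0 (F(G) = 7*(G - G) = 7*0 = 0)
102 + F(v(-1, T(-5)))*(28 + 6) = 102 + 0*(28 + 6) = 102 + 0*34 = 102 + 0 = 102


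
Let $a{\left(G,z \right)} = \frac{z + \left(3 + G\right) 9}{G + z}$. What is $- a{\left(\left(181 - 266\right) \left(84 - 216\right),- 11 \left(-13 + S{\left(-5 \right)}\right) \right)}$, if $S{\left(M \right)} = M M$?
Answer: $- \frac{33625}{3696} \approx -9.0977$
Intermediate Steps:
$S{\left(M \right)} = M^{2}$
$a{\left(G,z \right)} = \frac{27 + z + 9 G}{G + z}$ ($a{\left(G,z \right)} = \frac{z + \left(27 + 9 G\right)}{G + z} = \frac{27 + z + 9 G}{G + z}$)
$- a{\left(\left(181 - 266\right) \left(84 - 216\right),- 11 \left(-13 + S{\left(-5 \right)}\right) \right)} = - \frac{27 - 11 \left(-13 + \left(-5\right)^{2}\right) + 9 \left(181 - 266\right) \left(84 - 216\right)}{\left(181 - 266\right) \left(84 - 216\right) - 11 \left(-13 + \left(-5\right)^{2}\right)} = - \frac{27 - 11 \left(-13 + 25\right) + 9 \left(\left(-85\right) \left(-132\right)\right)}{\left(-85\right) \left(-132\right) - 11 \left(-13 + 25\right)} = - \frac{27 - 132 + 9 \cdot 11220}{11220 - 132} = - \frac{27 - 132 + 100980}{11220 - 132} = - \frac{100875}{11088} = \left(-1\right) \frac{33625}{3696} = - \frac{33625}{3696}$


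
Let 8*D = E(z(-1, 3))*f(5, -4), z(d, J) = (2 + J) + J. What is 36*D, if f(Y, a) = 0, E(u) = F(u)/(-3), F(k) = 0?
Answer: 0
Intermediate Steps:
z(d, J) = 2 + 2*J
E(u) = 0 (E(u) = 0/(-3) = 0*(-1/3) = 0)
D = 0 (D = (0*0)/8 = (1/8)*0 = 0)
36*D = 36*0 = 0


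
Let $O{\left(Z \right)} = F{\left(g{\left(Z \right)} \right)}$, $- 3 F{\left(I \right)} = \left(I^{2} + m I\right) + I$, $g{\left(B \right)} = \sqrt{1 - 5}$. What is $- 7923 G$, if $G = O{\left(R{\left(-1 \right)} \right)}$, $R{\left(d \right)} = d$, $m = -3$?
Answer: $10564 i \left(-1 + i\right) \approx -10564.0 - 10564.0 i$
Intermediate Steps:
$g{\left(B \right)} = 2 i$ ($g{\left(B \right)} = \sqrt{-4} = 2 i$)
$F{\left(I \right)} = - \frac{I^{2}}{3} + \frac{2 I}{3}$ ($F{\left(I \right)} = - \frac{\left(I^{2} - 3 I\right) + I}{3} = - \frac{I^{2} - 2 I}{3} = - \frac{I^{2}}{3} + \frac{2 I}{3}$)
$O{\left(Z \right)} = \frac{2 i \left(2 - 2 i\right)}{3}$
$G = \frac{4}{3} + \frac{4 i}{3} \approx 1.3333 + 1.3333 i$
$- 7923 G = - 7923 \left(\frac{4}{3} + \frac{4 i}{3}\right) = -10564 - 10564 i$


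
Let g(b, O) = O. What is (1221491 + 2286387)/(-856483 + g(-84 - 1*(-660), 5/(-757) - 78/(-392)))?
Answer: -520470874616/127078067133 ≈ -4.0957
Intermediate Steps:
(1221491 + 2286387)/(-856483 + g(-84 - 1*(-660), 5/(-757) - 78/(-392))) = (1221491 + 2286387)/(-856483 + (5/(-757) - 78/(-392))) = 3507878/(-856483 + (5*(-1/757) - 78*(-1/392))) = 3507878/(-856483 + (-5/757 + 39/196)) = 3507878/(-856483 + 28543/148372) = 3507878/(-127078067133/148372) = 3507878*(-148372/127078067133) = -520470874616/127078067133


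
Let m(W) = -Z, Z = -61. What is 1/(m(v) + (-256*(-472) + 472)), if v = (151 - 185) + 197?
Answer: 1/121365 ≈ 8.2396e-6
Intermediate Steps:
v = 163 (v = -34 + 197 = 163)
m(W) = 61 (m(W) = -1*(-61) = 61)
1/(m(v) + (-256*(-472) + 472)) = 1/(61 + (-256*(-472) + 472)) = 1/(61 + (120832 + 472)) = 1/(61 + 121304) = 1/121365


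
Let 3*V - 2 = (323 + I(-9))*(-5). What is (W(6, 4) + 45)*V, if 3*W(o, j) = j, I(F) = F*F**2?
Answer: 282448/9 ≈ 31383.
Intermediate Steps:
I(F) = F**3
W(o, j) = j/3
V = 2032/3 (V = 2/3 + ((323 + (-9)**3)*(-5))/3 = 2/3 + ((323 - 729)*(-5))/3 = 2/3 + (-406*(-5))/3 = 2/3 + (1/3)*2030 = 2/3 + 2030/3 = 2032/3 ≈ 677.33)
(W(6, 4) + 45)*V = ((1/3)*4 + 45)*(2032/3) = (4/3 + 45)*(2032/3) = (139/3)*(2032/3) = 282448/9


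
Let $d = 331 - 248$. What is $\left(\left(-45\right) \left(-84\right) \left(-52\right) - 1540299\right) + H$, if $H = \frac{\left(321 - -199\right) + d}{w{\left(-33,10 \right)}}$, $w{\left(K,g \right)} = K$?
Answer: $- \frac{19105650}{11} \approx -1.7369 \cdot 10^{6}$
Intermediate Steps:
$d = 83$ ($d = 331 - 248 = 83$)
$H = - \frac{201}{11}$ ($H = \frac{\left(321 - -199\right) + 83}{-33} = - \frac{\left(321 + 199\right) + 83}{33} = - \frac{520 + 83}{33} = \left(- \frac{1}{33}\right) 603 = - \frac{201}{11} \approx -18.273$)
$\left(\left(-45\right) \left(-84\right) \left(-52\right) - 1540299\right) + H = \left(\left(-45\right) \left(-84\right) \left(-52\right) - 1540299\right) - \frac{201}{11} = \left(3780 \left(-52\right) - 1540299\right) - \frac{201}{11} = \left(-196560 - 1540299\right) - \frac{201}{11} = -1736859 - \frac{201}{11} = - \frac{19105650}{11}$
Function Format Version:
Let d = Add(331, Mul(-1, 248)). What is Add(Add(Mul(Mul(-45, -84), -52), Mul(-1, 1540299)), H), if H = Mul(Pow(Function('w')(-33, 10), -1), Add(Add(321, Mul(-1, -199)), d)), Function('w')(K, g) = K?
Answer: Rational(-19105650, 11) ≈ -1.7369e+6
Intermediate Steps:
d = 83 (d = Add(331, -248) = 83)
H = Rational(-201, 11) (H = Mul(Pow(-33, -1), Add(Add(321, Mul(-1, -199)), 83)) = Mul(Rational(-1, 33), Add(Add(321, 199), 83)) = Mul(Rational(-1, 33), Add(520, 83)) = Mul(Rational(-1, 33), 603) = Rational(-201, 11) ≈ -18.273)
Add(Add(Mul(Mul(-45, -84), -52), Mul(-1, 1540299)), H) = Add(Add(Mul(Mul(-45, -84), -52), Mul(-1, 1540299)), Rational(-201, 11)) = Add(Add(Mul(3780, -52), -1540299), Rational(-201, 11)) = Add(Add(-196560, -1540299), Rational(-201, 11)) = Add(-1736859, Rational(-201, 11)) = Rational(-19105650, 11)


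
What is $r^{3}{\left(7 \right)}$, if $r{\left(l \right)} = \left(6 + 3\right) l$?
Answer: $250047$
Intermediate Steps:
$r{\left(l \right)} = 9 l$
$r^{3}{\left(7 \right)} = \left(9 \cdot 7\right)^{3} = 63^{3} = 250047$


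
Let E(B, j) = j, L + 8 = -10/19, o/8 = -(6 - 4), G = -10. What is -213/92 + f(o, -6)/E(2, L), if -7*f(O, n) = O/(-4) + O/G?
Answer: -82769/37260 ≈ -2.2214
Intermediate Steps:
o = -16 (o = 8*(-(6 - 4)) = 8*(-1*2) = 8*(-2) = -16)
f(O, n) = O/20 (f(O, n) = -(O/(-4) + O/(-10))/7 = -(O*(-1/4) + O*(-1/10))/7 = -(-O/4 - O/10)/7 = -(-1)*O/20 = O/20)
L = -162/19 (L = -8 - 10/19 = -162/19 ≈ -8.5263)
-213/92 + f(o, -6)/E(2, L) = -213/92 + ((1/20)*(-16))/(-162/19) = -213*1/92 - 4/5*(-19/162) = -213/92 + 38/405 = -82769/37260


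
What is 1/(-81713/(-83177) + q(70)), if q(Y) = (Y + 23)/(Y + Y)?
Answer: 11644780/19175281 ≈ 0.60728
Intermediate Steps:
q(Y) = (23 + Y)/(2*Y) (q(Y) = (23 + Y)/((2*Y)) = (23 + Y)*(1/(2*Y)) = (23 + Y)/(2*Y))
1/(-81713/(-83177) + q(70)) = 1/(-81713/(-83177) + (1/2)*(23 + 70)/70) = 1/(-81713*(-1/83177) + (1/2)*(1/70)*93) = 1/(81713/83177 + 93/140) = 1/(19175281/11644780) = 11644780/19175281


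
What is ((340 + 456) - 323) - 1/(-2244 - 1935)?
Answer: 1976668/4179 ≈ 473.00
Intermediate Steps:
((340 + 456) - 323) - 1/(-2244 - 1935) = (796 - 323) - 1/(-4179) = 473 - 1*(-1/4179) = 473 + 1/4179 = 1976668/4179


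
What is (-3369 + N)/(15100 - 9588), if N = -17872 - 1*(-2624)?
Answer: -18617/5512 ≈ -3.3775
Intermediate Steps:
N = -15248 (N = -17872 + 2624 = -15248)
(-3369 + N)/(15100 - 9588) = (-3369 - 15248)/(15100 - 9588) = -18617/5512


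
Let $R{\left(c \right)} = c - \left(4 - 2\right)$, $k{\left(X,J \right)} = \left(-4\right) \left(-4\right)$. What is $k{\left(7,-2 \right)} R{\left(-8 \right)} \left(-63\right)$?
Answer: $10080$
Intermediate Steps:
$k{\left(X,J \right)} = 16$
$R{\left(c \right)} = -2 + c$ ($R{\left(c \right)} = c - \left(4 - 2\right) = c - 2 = -2 + c$)
$k{\left(7,-2 \right)} R{\left(-8 \right)} \left(-63\right) = 16 \left(-2 - 8\right) \left(-63\right) = 16 \left(-10\right) \left(-63\right) = \left(-160\right) \left(-63\right) = 10080$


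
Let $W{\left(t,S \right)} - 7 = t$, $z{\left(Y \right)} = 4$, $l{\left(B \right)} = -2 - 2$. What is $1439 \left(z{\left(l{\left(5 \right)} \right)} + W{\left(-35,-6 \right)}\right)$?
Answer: $-34536$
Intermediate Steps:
$l{\left(B \right)} = -4$
$W{\left(t,S \right)} = 7 + t$
$1439 \left(z{\left(l{\left(5 \right)} \right)} + W{\left(-35,-6 \right)}\right) = 1439 \left(4 + \left(7 - 35\right)\right) = 1439 \left(4 - 28\right) = 1439 \left(-24\right) = -34536$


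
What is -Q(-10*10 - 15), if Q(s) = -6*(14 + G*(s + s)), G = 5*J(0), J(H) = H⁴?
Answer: 84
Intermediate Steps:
G = 0 (G = 5*0⁴ = 5*0 = 0)
Q(s) = -84 (Q(s) = -6*(14 + 0*(s + s)) = -6*(14 + 0*(2*s)) = -6*(14 + 0) = -6*14 = -84)
-Q(-10*10 - 15) = -1*(-84) = 84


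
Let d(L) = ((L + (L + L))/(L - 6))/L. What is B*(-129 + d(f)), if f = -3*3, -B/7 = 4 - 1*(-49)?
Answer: 239666/5 ≈ 47933.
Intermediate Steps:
B = -371 (B = -7*(4 - 1*(-49)) = -7*(4 + 49) = -7*53 = -371)
f = -9
d(L) = 3/(-6 + L) (d(L) = ((L + 2*L)/(-6 + L))/L = ((3*L)/(-6 + L))/L = (3*L/(-6 + L))/L = 3/(-6 + L))
B*(-129 + d(f)) = -371*(-129 + 3/(-6 - 9)) = -371*(-129 + 3/(-15)) = -371*(-129 + 3*(-1/15)) = -371*(-129 - 1/5) = -371*(-646/5) = 239666/5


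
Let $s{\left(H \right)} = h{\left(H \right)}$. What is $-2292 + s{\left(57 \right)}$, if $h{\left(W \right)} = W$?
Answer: $-2235$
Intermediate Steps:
$s{\left(H \right)} = H$
$-2292 + s{\left(57 \right)} = -2292 + 57 = -2235$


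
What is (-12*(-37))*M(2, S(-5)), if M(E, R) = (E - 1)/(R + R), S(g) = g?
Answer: -222/5 ≈ -44.400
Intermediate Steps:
M(E, R) = (-1 + E)/(2*R) (M(E, R) = (-1 + E)/((2*R)) = (-1 + E)*(1/(2*R)) = (-1 + E)/(2*R))
(-12*(-37))*M(2, S(-5)) = (-12*(-37))*((1/2)*(-1 + 2)/(-5)) = 444*((1/2)*(-1/5)*1) = 444*(-1/10) = -222/5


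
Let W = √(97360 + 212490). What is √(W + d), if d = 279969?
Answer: √(279969 + 5*√12394) ≈ 529.65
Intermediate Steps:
W = 5*√12394 (W = √309850 = 5*√12394 ≈ 556.64)
√(W + d) = √(5*√12394 + 279969) = √(279969 + 5*√12394)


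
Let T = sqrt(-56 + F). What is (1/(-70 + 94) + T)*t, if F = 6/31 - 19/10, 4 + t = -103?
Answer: -107/24 - 107*I*sqrt(5545590)/310 ≈ -4.4583 - 812.82*I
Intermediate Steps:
t = -107 (t = -4 - 103 = -107)
F = -529/310 (F = 6*(1/31) - 19*1/10 = 6/31 - 19/10 = -529/310 ≈ -1.7065)
T = I*sqrt(5545590)/310 (T = sqrt(-56 - 529/310) = sqrt(-17889/310) = I*sqrt(5545590)/310 ≈ 7.5965*I)
(1/(-70 + 94) + T)*t = (1/(-70 + 94) + I*sqrt(5545590)/310)*(-107) = (1/24 + I*sqrt(5545590)/310)*(-107) = -107/24 - 107*I*sqrt(5545590)/310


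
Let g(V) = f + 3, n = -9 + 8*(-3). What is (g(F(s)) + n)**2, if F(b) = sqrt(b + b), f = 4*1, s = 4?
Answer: 676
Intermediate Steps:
n = -33 (n = -9 - 24 = -33)
f = 4
F(b) = sqrt(2)*sqrt(b) (F(b) = sqrt(2*b) = sqrt(2)*sqrt(b))
g(V) = 7 (g(V) = 4 + 3 = 7)
(g(F(s)) + n)**2 = (7 - 33)**2 = (-26)**2 = 676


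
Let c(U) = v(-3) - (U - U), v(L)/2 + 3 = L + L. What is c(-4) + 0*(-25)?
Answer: -18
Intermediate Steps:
v(L) = -6 + 4*L (v(L) = -6 + 2*(L + L) = -6 + 2*(2*L) = -6 + 4*L)
c(U) = -18 (c(U) = (-6 + 4*(-3)) - (U - U) = (-6 - 12) - 1*0 = -18 + 0 = -18)
c(-4) + 0*(-25) = -18 + 0*(-25) = -18 + 0 = -18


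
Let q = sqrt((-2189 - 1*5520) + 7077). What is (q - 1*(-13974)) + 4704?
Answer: 18678 + 2*I*sqrt(158) ≈ 18678.0 + 25.14*I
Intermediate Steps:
q = 2*I*sqrt(158) (q = sqrt((-2189 - 5520) + 7077) = sqrt(-7709 + 7077) = sqrt(-632) = 2*I*sqrt(158) ≈ 25.14*I)
(q - 1*(-13974)) + 4704 = (2*I*sqrt(158) - 1*(-13974)) + 4704 = (2*I*sqrt(158) + 13974) + 4704 = (13974 + 2*I*sqrt(158)) + 4704 = 18678 + 2*I*sqrt(158)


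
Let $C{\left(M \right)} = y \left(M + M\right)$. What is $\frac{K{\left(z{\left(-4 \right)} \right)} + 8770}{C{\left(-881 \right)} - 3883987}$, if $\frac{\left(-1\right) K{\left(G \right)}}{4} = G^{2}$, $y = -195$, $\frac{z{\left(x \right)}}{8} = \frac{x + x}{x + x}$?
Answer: $- \frac{8514}{3540397} \approx -0.0024048$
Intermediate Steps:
$z{\left(x \right)} = 8$ ($z{\left(x \right)} = 8 \frac{x + x}{x + x} = 8 \frac{2 x}{2 x} = 8 \cdot 2 x \frac{1}{2 x} = 8 \cdot 1 = 8$)
$K{\left(G \right)} = - 4 G^{2}$
$C{\left(M \right)} = - 390 M$ ($C{\left(M \right)} = - 195 \left(M + M\right) = - 195 \cdot 2 M = - 390 M$)
$\frac{K{\left(z{\left(-4 \right)} \right)} + 8770}{C{\left(-881 \right)} - 3883987} = \frac{- 4 \cdot 8^{2} + 8770}{\left(-390\right) \left(-881\right) - 3883987} = \frac{\left(-4\right) 64 + 8770}{343590 - 3883987} = \frac{-256 + 8770}{-3540397} = 8514 \left(- \frac{1}{3540397}\right) = - \frac{8514}{3540397}$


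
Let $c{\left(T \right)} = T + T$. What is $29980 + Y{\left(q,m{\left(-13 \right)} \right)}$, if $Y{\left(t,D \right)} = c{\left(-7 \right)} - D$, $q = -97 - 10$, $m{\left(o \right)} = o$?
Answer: $29979$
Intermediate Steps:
$c{\left(T \right)} = 2 T$
$q = -107$ ($q = -97 - 10 = -107$)
$Y{\left(t,D \right)} = -14 - D$ ($Y{\left(t,D \right)} = 2 \left(-7\right) - D = -14 - D$)
$29980 + Y{\left(q,m{\left(-13 \right)} \right)} = 29980 - 1 = 29979$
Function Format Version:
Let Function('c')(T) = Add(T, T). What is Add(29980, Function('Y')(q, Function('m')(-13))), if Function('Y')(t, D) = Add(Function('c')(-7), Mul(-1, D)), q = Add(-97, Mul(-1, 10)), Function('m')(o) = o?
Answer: 29979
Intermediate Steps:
Function('c')(T) = Mul(2, T)
q = -107 (q = Add(-97, -10) = -107)
Function('Y')(t, D) = Add(-14, Mul(-1, D)) (Function('Y')(t, D) = Add(Mul(2, -7), Mul(-1, D)) = Add(-14, Mul(-1, D)))
Add(29980, Function('Y')(q, Function('m')(-13))) = Add(29980, Add(-14, Mul(-1, -13))) = Add(29980, Add(-14, 13)) = Add(29980, -1) = 29979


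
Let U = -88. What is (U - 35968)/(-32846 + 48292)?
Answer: -18028/7723 ≈ -2.3343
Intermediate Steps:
(U - 35968)/(-32846 + 48292) = (-88 - 35968)/(-32846 + 48292) = -36056/15446 = -36056*1/15446 = -18028/7723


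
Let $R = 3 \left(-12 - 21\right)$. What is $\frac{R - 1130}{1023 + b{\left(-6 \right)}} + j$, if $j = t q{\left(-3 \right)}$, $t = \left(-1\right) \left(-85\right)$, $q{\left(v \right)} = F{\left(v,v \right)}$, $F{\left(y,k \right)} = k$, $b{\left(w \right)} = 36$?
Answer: $- \frac{271274}{1059} \approx -256.16$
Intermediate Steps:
$R = -99$ ($R = 3 \left(-33\right) = -99$)
$q{\left(v \right)} = v$
$t = 85$
$j = -255$ ($j = 85 \left(-3\right) = -255$)
$\frac{R - 1130}{1023 + b{\left(-6 \right)}} + j = \frac{-99 - 1130}{1023 + 36} - 255 = - \frac{1229}{1059} - 255 = - \frac{271274}{1059}$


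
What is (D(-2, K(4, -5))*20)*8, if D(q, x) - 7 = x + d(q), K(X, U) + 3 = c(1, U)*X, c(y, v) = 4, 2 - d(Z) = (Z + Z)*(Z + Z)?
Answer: 960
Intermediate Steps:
d(Z) = 2 - 4*Z**2 (d(Z) = 2 - (Z + Z)*(Z + Z) = 2 - 2*Z*2*Z = 2 - 4*Z**2)
K(X, U) = -3 + 4*X
D(q, x) = 9 + x - 4*q**2 (D(q, x) = 7 + (x + (2 - 4*q**2)) = 7 + (2 + x - 4*q**2) = 9 + x - 4*q**2)
(D(-2, K(4, -5))*20)*8 = ((9 + (-3 + 4*4) - 4*(-2)**2)*20)*8 = ((9 + (-3 + 16) - 4*4)*20)*8 = ((9 + 13 - 16)*20)*8 = (6*20)*8 = 120*8 = 960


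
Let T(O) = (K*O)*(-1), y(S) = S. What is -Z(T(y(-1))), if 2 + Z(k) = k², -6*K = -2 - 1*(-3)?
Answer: 71/36 ≈ 1.9722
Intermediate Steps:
K = -⅙ (K = -(-2 - 1*(-3))/6 = -(-2 + 3)/6 = -⅙*1 = -⅙ ≈ -0.16667)
T(O) = O/6 (T(O) = -O/6*(-1) = O/6)
Z(k) = -2 + k²
-Z(T(y(-1))) = -(-2 + ((⅙)*(-1))²) = -(-2 + (-⅙)²) = -(-2 + 1/36) = -1*(-71/36) = 71/36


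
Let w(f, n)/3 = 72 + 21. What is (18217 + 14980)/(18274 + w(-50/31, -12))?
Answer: 33197/18553 ≈ 1.7893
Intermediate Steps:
w(f, n) = 279 (w(f, n) = 3*(72 + 21) = 3*93 = 279)
(18217 + 14980)/(18274 + w(-50/31, -12)) = (18217 + 14980)/(18274 + 279) = 33197/18553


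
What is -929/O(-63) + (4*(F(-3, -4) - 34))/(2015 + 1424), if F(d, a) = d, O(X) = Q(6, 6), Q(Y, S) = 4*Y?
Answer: -3198383/82536 ≈ -38.751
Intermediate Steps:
O(X) = 24 (O(X) = 4*6 = 24)
-929/O(-63) + (4*(F(-3, -4) - 34))/(2015 + 1424) = -929/24 + (4*(-3 - 34))/(2015 + 1424) = -929*1/24 + (4*(-37))/3439 = -929/24 - 148*1/3439 = -929/24 - 148/3439 = -3198383/82536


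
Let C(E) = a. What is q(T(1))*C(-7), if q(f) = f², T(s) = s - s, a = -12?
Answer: 0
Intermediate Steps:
T(s) = 0
C(E) = -12
q(T(1))*C(-7) = 0²*(-12) = 0*(-12) = 0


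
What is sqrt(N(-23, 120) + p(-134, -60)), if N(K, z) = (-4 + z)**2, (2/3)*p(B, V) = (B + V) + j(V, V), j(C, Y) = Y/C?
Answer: sqrt(52666)/2 ≈ 114.75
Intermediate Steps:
p(B, V) = 3/2 + 3*B/2 + 3*V/2 (p(B, V) = 3*((B + V) + V/V)/2 = 3*((B + V) + 1)/2 = 3*(1 + B + V)/2 = 3/2 + 3*B/2 + 3*V/2)
sqrt(N(-23, 120) + p(-134, -60)) = sqrt((-4 + 120)**2 + (3/2 + (3/2)*(-134) + (3/2)*(-60))) = sqrt(116**2 + (3/2 - 201 - 90)) = sqrt(13456 - 579/2) = sqrt(26333/2) = sqrt(52666)/2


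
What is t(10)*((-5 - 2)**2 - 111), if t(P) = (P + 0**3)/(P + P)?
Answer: -31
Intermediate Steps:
t(P) = 1/2 (t(P) = (P + 0)/((2*P)) = P*(1/(2*P)) = 1/2)
t(10)*((-5 - 2)**2 - 111) = ((-5 - 2)**2 - 111)/2 = ((-7)**2 - 111)/2 = (49 - 111)/2 = (1/2)*(-62) = -31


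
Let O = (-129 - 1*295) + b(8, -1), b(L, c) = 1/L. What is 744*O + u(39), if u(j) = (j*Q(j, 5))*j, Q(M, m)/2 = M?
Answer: -196725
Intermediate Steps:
Q(M, m) = 2*M
u(j) = 2*j³ (u(j) = (j*(2*j))*j = (2*j²)*j = 2*j³)
O = -3391/8 (O = (-129 - 1*295) + 1/8 = (-129 - 295) + ⅛ = -424 + ⅛ = -3391/8 ≈ -423.88)
744*O + u(39) = 744*(-3391/8) + 2*39³ = -315363 + 2*59319 = -315363 + 118638 = -196725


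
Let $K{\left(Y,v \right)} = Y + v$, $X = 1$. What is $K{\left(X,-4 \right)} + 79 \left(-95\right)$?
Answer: $-7508$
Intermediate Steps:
$K{\left(X,-4 \right)} + 79 \left(-95\right) = \left(1 - 4\right) + 79 \left(-95\right) = -3 - 7505 = -7508$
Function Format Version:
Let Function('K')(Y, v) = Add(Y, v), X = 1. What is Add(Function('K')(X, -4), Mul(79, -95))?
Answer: -7508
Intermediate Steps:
Add(Function('K')(X, -4), Mul(79, -95)) = Add(Add(1, -4), Mul(79, -95)) = Add(-3, -7505) = -7508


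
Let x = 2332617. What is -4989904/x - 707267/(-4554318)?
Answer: -2341758508637/1180386621134 ≈ -1.9839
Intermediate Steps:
-4989904/x - 707267/(-4554318) = -4989904/2332617 - 707267/(-4554318) = -4989904*1/2332617 - 707267*(-1/4554318) = -4989904/2332617 + 707267/4554318 = -2341758508637/1180386621134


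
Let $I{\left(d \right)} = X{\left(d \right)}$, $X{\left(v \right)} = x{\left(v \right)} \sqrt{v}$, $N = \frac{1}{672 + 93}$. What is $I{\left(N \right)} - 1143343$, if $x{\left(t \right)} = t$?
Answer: $-1143343 + \frac{\sqrt{85}}{195075} \approx -1.1433 \cdot 10^{6}$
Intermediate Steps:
$N = \frac{1}{765} \approx 0.0013072$
$X{\left(v \right)} = v^{\frac{3}{2}}$ ($X{\left(v \right)} = v \sqrt{v} = v^{\frac{3}{2}}$)
$I{\left(d \right)} = d^{\frac{3}{2}}$
$I{\left(N \right)} - 1143343 = \left(\frac{1}{765}\right)^{\frac{3}{2}} - 1143343 = \frac{\sqrt{85}}{195075} - 1143343 = -1143343 + \frac{\sqrt{85}}{195075}$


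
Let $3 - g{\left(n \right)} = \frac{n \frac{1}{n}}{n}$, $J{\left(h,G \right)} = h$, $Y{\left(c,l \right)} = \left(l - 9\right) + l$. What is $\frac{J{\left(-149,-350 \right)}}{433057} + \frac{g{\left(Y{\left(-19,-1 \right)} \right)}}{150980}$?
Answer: $- \frac{116366141}{359606202230} \approx -0.00032359$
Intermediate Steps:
$Y{\left(c,l \right)} = -9 + 2 l$ ($Y{\left(c,l \right)} = \left(-9 + l\right) + l = -9 + 2 l$)
$g{\left(n \right)} = 3 - \frac{1}{n}$ ($g{\left(n \right)} = 3 - \frac{n \frac{1}{n}}{n} = 3 - 1 \frac{1}{n} = 3 - \frac{1}{n}$)
$\frac{J{\left(-149,-350 \right)}}{433057} + \frac{g{\left(Y{\left(-19,-1 \right)} \right)}}{150980} = - \frac{149}{433057} + \frac{3 - \frac{1}{-9 + 2 \left(-1\right)}}{150980} = \left(-149\right) \frac{1}{433057} + \left(3 - \frac{1}{-9 - 2}\right) \frac{1}{150980} = - \frac{149}{433057} + \left(3 - \frac{1}{-11}\right) \frac{1}{150980} = - \frac{149}{433057} + \left(3 - - \frac{1}{11}\right) \frac{1}{150980} = - \frac{149}{433057} + \left(3 + \frac{1}{11}\right) \frac{1}{150980} = - \frac{149}{433057} + \frac{34}{11} \cdot \frac{1}{150980} = - \frac{149}{433057} + \frac{17}{830390} = - \frac{116366141}{359606202230}$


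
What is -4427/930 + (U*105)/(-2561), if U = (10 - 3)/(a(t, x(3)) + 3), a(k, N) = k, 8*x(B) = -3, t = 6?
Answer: -3804499/793910 ≈ -4.7921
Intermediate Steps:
x(B) = -3/8 (x(B) = (⅛)*(-3) = -3/8)
U = 7/9 (U = (10 - 3)/(6 + 3) = 7/9 ≈ 0.77778)
-4427/930 + (U*105)/(-2561) = -4427/930 + ((7/9)*105)/(-2561) = -4427*1/930 + (245/3)*(-1/2561) = -4427/930 - 245/7683 = -3804499/793910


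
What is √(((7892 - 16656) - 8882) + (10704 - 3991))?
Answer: 29*I*√13 ≈ 104.56*I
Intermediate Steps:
√(((7892 - 16656) - 8882) + (10704 - 3991)) = √((-8764 - 8882) + 6713) = √(-17646 + 6713) = √(-10933) = 29*I*√13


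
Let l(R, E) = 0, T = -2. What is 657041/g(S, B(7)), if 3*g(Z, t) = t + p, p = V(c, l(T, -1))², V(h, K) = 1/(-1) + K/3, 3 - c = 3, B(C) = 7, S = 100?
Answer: 1971123/8 ≈ 2.4639e+5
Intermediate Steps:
c = 0 (c = 3 - 1*3 = 3 - 3 = 0)
V(h, K) = -1 + K/3 (V(h, K) = 1*(-1) + K*(⅓) = -1 + K/3)
p = 1 (p = (-1 + (⅓)*0)² = (-1 + 0)² = (-1)² = 1)
g(Z, t) = ⅓ + t/3 (g(Z, t) = (t + 1)/3 = (1 + t)/3 = ⅓ + t/3)
657041/g(S, B(7)) = 657041/(⅓ + (⅓)*7) = 657041/(⅓ + 7/3) = 657041/(8/3) = 657041*(3/8) = 1971123/8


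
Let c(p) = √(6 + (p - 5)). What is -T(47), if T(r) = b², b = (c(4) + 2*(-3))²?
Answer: -2401 + 984*√5 ≈ -200.71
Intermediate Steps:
c(p) = √(1 + p) (c(p) = √(6 + (-5 + p)) = √(1 + p))
b = (-6 + √5)² (b = (√(1 + 4) + 2*(-3))² = (√5 - 6)² = (-6 + √5)² ≈ 14.167)
T(r) = (6 - √5)⁴ (T(r) = ((6 - √5)²)² = (6 - √5)⁴)
-T(47) = -(6 - √5)⁴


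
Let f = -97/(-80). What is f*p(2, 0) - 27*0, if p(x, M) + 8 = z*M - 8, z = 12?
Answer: -97/5 ≈ -19.400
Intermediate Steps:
f = 97/80 (f = -97*(-1/80) = 97/80 ≈ 1.2125)
p(x, M) = -16 + 12*M (p(x, M) = -8 + (12*M - 8) = -8 + (-8 + 12*M) = -16 + 12*M)
f*p(2, 0) - 27*0 = 97*(-16 + 12*0)/80 - 27*0 = 97*(-16 + 0)/80 + 0 = (97/80)*(-16) + 0 = -97/5 + 0 = -97/5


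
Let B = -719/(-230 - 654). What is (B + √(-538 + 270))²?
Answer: -208913247/781456 + 719*I*√67/221 ≈ -267.34 + 26.63*I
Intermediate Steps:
B = 719/884 (B = -719/(-884) = -719*(-1/884) = 719/884 ≈ 0.81335)
(B + √(-538 + 270))² = (719/884 + √(-538 + 270))² = (719/884 + √(-268))² = (719/884 + 2*I*√67)²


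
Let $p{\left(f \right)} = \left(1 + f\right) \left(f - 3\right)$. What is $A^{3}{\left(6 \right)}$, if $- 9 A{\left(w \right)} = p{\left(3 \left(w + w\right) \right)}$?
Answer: $- \frac{67419143}{27} \approx -2.497 \cdot 10^{6}$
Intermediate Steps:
$p{\left(f \right)} = \left(1 + f\right) \left(-3 + f\right)$
$A{\left(w \right)} = \frac{1}{3} - 4 w^{2} + \frac{4 w}{3}$ ($A{\left(w \right)} = - \frac{-3 + \left(3 \left(w + w\right)\right)^{2} - 2 \cdot 3 \left(w + w\right)}{9} = - \frac{-3 + \left(3 \cdot 2 w\right)^{2} - 2 \cdot 3 \cdot 2 w}{9} = - \frac{-3 + \left(6 w\right)^{2} - 2 \cdot 6 w}{9} = - \frac{-3 + 36 w^{2} - 12 w}{9} = - \frac{-3 - 12 w + 36 w^{2}}{9} = \frac{1}{3} - 4 w^{2} + \frac{4 w}{3}$)
$A^{3}{\left(6 \right)} = \left(\frac{1}{3} - 4 \cdot 6^{2} + \frac{4}{3} \cdot 6\right)^{3} = \left(\frac{1}{3} - 144 + 8\right)^{3} = \left(- \frac{407}{3}\right)^{3} = - \frac{67419143}{27}$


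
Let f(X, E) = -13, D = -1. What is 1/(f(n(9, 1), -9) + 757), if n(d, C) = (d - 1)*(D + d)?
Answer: 1/744 ≈ 0.0013441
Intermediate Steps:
n(d, C) = (-1 + d)² (n(d, C) = (d - 1)*(-1 + d) = (-1 + d)*(-1 + d) = (-1 + d)²)
1/(f(n(9, 1), -9) + 757) = 1/(-13 + 757) = 1/744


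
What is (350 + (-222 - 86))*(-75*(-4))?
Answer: 12600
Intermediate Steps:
(350 + (-222 - 86))*(-75*(-4)) = (350 - 308)*300 = 42*300 = 12600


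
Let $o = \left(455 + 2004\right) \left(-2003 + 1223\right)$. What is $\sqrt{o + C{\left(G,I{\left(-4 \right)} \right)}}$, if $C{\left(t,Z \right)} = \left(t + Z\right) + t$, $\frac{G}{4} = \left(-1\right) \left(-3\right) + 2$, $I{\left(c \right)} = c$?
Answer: $4 i \sqrt{119874} \approx 1384.9 i$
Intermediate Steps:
$G = 20$ ($G = 4 \left(\left(-1\right) \left(-3\right) + 2\right) = 4 \left(3 + 2\right) = 4 \cdot 5 = 20$)
$C{\left(t,Z \right)} = Z + 2 t$ ($C{\left(t,Z \right)} = \left(Z + t\right) + t = Z + 2 t$)
$o = -1918020$ ($o = 2459 \left(-780\right) = -1918020$)
$\sqrt{o + C{\left(G,I{\left(-4 \right)} \right)}} = \sqrt{-1918020 + \left(-4 + 2 \cdot 20\right)} = \sqrt{-1918020 + \left(-4 + 40\right)} = \sqrt{-1918020 + 36} = \sqrt{-1917984} = 4 i \sqrt{119874}$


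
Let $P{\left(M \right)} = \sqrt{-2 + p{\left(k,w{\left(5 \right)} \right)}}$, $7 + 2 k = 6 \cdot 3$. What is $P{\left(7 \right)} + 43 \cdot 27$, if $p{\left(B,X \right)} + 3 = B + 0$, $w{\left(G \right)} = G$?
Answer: $1161 + \frac{\sqrt{2}}{2} \approx 1161.7$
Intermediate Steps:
$k = \frac{11}{2}$ ($k = - \frac{7}{2} + \frac{6 \cdot 3}{2} = - \frac{7}{2} + \frac{1}{2} \cdot 18 = - \frac{7}{2} + 9 = \frac{11}{2} \approx 5.5$)
$p{\left(B,X \right)} = -3 + B$ ($p{\left(B,X \right)} = -3 + \left(B + 0\right) = -3 + B$)
$P{\left(M \right)} = \frac{\sqrt{2}}{2}$ ($P{\left(M \right)} = \sqrt{-2 + \left(-3 + \frac{11}{2}\right)} = \sqrt{-2 + \frac{5}{2}} = \sqrt{\frac{1}{2}} = \frac{\sqrt{2}}{2}$)
$P{\left(7 \right)} + 43 \cdot 27 = \frac{\sqrt{2}}{2} + 43 \cdot 27 = \frac{\sqrt{2}}{2} + 1161 = 1161 + \frac{\sqrt{2}}{2}$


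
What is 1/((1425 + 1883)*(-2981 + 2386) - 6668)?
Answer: -1/1974928 ≈ -5.0635e-7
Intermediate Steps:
1/((1425 + 1883)*(-2981 + 2386) - 6668) = 1/(3308*(-595) - 6668) = 1/(-1968260 - 6668) = 1/(-1974928) = -1/1974928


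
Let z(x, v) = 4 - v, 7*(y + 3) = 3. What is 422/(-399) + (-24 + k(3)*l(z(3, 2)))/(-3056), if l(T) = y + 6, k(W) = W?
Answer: -80260/76209 ≈ -1.0532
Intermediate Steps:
y = -18/7 (y = -3 + (⅐)*3 = -3 + 3/7 = -18/7 ≈ -2.5714)
l(T) = 24/7 (l(T) = -18/7 + 6 = 24/7)
422/(-399) + (-24 + k(3)*l(z(3, 2)))/(-3056) = 422/(-399) + (-24 + 3*(24/7))/(-3056) = 422*(-1/399) + (-24 + 72/7)*(-1/3056) = -422/399 - 96/7*(-1/3056) = -422/399 + 6/1337 = -80260/76209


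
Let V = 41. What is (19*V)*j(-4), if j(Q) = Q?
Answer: -3116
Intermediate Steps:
(19*V)*j(-4) = (19*41)*(-4) = 779*(-4) = -3116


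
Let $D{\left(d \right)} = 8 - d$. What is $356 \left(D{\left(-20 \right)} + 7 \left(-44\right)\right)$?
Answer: $-99680$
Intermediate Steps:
$356 \left(D{\left(-20 \right)} + 7 \left(-44\right)\right) = 356 \left(\left(8 - -20\right) + 7 \left(-44\right)\right) = 356 \left(\left(8 + 20\right) - 308\right) = 356 \left(28 - 308\right) = 356 \left(-280\right) = -99680$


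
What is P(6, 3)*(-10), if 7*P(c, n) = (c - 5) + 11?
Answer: -120/7 ≈ -17.143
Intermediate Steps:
P(c, n) = 6/7 + c/7 (P(c, n) = ((c - 5) + 11)/7 = ((-5 + c) + 11)/7 = (6 + c)/7 = 6/7 + c/7)
P(6, 3)*(-10) = (6/7 + (1/7)*6)*(-10) = (6/7 + 6/7)*(-10) = (12/7)*(-10) = -120/7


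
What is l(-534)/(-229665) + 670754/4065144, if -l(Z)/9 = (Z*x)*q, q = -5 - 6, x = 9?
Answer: 348036640291/155603549460 ≈ 2.2367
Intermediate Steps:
q = -11
l(Z) = 891*Z (l(Z) = -9*Z*9*(-11) = -9*9*Z*(-11) = -(-891)*Z = 891*Z)
l(-534)/(-229665) + 670754/4065144 = (891*(-534))/(-229665) + 670754/4065144 = -475794*(-1/229665) + 670754*(1/4065144) = 158598/76555 + 335377/2032572 = 348036640291/155603549460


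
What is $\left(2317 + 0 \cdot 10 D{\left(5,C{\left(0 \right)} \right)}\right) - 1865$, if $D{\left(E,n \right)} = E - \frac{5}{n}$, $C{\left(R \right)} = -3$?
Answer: $452$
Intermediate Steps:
$\left(2317 + 0 \cdot 10 D{\left(5,C{\left(0 \right)} \right)}\right) - 1865 = \left(2317 + 0 \cdot 10 \left(5 - \frac{5}{-3}\right)\right) - 1865 = \left(2317 + 0 \left(5 - - \frac{5}{3}\right)\right) - 1865 = \left(2317 + 0 \left(5 + \frac{5}{3}\right)\right) - 1865 = \left(2317 + 0 \cdot \frac{20}{3}\right) - 1865 = \left(2317 + 0\right) - 1865 = 2317 - 1865 = 452$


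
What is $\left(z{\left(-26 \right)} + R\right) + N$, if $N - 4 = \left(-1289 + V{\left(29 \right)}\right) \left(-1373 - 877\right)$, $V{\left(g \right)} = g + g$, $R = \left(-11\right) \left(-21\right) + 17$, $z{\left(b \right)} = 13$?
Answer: $2770015$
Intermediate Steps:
$R = 248$ ($R = 231 + 17 = 248$)
$V{\left(g \right)} = 2 g$
$N = 2769754$ ($N = 4 + \left(-1289 + 2 \cdot 29\right) \left(-1373 - 877\right) = 4 + \left(-1289 + 58\right) \left(-2250\right) = 4 - -2769750 = 4 + 2769750 = 2769754$)
$\left(z{\left(-26 \right)} + R\right) + N = \left(13 + 248\right) + 2769754 = 261 + 2769754 = 2770015$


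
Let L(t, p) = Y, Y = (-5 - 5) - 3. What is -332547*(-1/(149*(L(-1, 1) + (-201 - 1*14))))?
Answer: -110849/11324 ≈ -9.7888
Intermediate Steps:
Y = -13 (Y = -10 - 3 = -13)
L(t, p) = -13
-332547*(-1/(149*(L(-1, 1) + (-201 - 1*14)))) = -332547*(-1/(149*(-13 + (-201 - 1*14)))) = -332547*(-1/(149*(-13 + (-201 - 14)))) = -332547*(-1/(149*(-13 - 215))) = -332547/((-149*(-228))) = -332547/33972 = -332547*1/33972 = -110849/11324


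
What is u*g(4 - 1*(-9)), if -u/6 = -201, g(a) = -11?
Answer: -13266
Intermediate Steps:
u = 1206 (u = -6*(-201) = 1206)
u*g(4 - 1*(-9)) = 1206*(-11) = -13266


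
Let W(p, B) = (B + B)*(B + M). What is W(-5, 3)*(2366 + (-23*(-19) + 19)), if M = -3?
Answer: 0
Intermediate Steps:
W(p, B) = 2*B*(-3 + B) (W(p, B) = (B + B)*(B - 3) = (2*B)*(-3 + B) = 2*B*(-3 + B))
W(-5, 3)*(2366 + (-23*(-19) + 19)) = (2*3*(-3 + 3))*(2366 + (-23*(-19) + 19)) = (2*3*0)*(2366 + (437 + 19)) = 0*(2366 + 456) = 0*2822 = 0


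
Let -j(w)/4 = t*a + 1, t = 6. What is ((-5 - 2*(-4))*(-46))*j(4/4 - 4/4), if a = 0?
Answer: 552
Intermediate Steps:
j(w) = -4 (j(w) = -4*(6*0 + 1) = -4*(0 + 1) = -4*1 = -4)
((-5 - 2*(-4))*(-46))*j(4/4 - 4/4) = ((-5 - 2*(-4))*(-46))*(-4) = ((-5 + 8)*(-46))*(-4) = (3*(-46))*(-4) = -138*(-4) = 552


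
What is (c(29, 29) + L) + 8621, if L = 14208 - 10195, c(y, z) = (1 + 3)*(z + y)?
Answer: 12866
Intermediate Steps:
c(y, z) = 4*y + 4*z (c(y, z) = 4*(y + z) = 4*y + 4*z)
L = 4013
(c(29, 29) + L) + 8621 = ((4*29 + 4*29) + 4013) + 8621 = ((116 + 116) + 4013) + 8621 = (232 + 4013) + 8621 = 4245 + 8621 = 12866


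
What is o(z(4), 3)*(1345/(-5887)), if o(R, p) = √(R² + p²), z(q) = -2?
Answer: -1345*√13/5887 ≈ -0.82376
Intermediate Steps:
o(z(4), 3)*(1345/(-5887)) = √((-2)² + 3²)*(1345/(-5887)) = √(4 + 9)*(1345*(-1/5887)) = √13*(-1345/5887) = -1345*√13/5887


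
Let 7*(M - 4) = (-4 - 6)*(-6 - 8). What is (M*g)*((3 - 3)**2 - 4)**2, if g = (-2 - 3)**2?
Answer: 9600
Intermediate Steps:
M = 24 (M = 4 + ((-4 - 6)*(-6 - 8))/7 = 4 + (-10*(-14))/7 = 4 + (1/7)*140 = 4 + 20 = 24)
g = 25 (g = (-5)**2 = 25)
(M*g)*((3 - 3)**2 - 4)**2 = (24*25)*((3 - 3)**2 - 4)**2 = 600*(0**2 - 4)**2 = 600*(0 - 4)**2 = 600*(-4)**2 = 600*16 = 9600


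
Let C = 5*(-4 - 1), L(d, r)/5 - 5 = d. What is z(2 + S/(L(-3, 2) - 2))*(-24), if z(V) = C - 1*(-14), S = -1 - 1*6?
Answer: 264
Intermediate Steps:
L(d, r) = 25 + 5*d
C = -25 (C = 5*(-5) = -25)
S = -7 (S = -1 - 6 = -7)
z(V) = -11 (z(V) = -25 - 1*(-14) = -25 + 14 = -11)
z(2 + S/(L(-3, 2) - 2))*(-24) = -11*(-24) = 264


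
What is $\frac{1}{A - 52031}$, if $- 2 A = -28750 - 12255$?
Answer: $- \frac{2}{63057} \approx -3.1717 \cdot 10^{-5}$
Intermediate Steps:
$A = \frac{41005}{2}$ ($A = - \frac{-28750 - 12255}{2} = \left(- \frac{1}{2}\right) \left(-41005\right) = \frac{41005}{2} \approx 20503.0$)
$\frac{1}{A - 52031} = \frac{1}{\frac{41005}{2} - 52031} = \frac{1}{- \frac{63057}{2}} = - \frac{2}{63057}$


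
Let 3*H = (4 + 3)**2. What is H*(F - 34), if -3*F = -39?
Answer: -343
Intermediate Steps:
H = 49/3 (H = (4 + 3)**2/3 = (1/3)*7**2 = (1/3)*49 = 49/3 ≈ 16.333)
F = 13 (F = -1/3*(-39) = 13)
H*(F - 34) = 49*(13 - 34)/3 = (49/3)*(-21) = -343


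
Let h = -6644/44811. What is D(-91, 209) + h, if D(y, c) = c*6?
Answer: 56186350/44811 ≈ 1253.9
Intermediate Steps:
D(y, c) = 6*c
h = -6644/44811 (h = -6644*1/44811 = -6644/44811 ≈ -0.14827)
D(-91, 209) + h = 6*209 - 6644/44811 = 1254 - 6644/44811 = 56186350/44811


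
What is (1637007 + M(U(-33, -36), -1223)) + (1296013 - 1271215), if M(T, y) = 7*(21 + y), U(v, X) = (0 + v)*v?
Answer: 1653391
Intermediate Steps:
U(v, X) = v² (U(v, X) = v*v = v²)
M(T, y) = 147 + 7*y
(1637007 + M(U(-33, -36), -1223)) + (1296013 - 1271215) = (1637007 + (147 + 7*(-1223))) + (1296013 - 1271215) = (1637007 + (147 - 8561)) + 24798 = (1637007 - 8414) + 24798 = 1628593 + 24798 = 1653391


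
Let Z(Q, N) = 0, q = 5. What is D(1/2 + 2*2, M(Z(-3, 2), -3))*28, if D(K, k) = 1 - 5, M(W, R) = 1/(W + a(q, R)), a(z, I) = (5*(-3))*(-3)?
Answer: -112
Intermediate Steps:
a(z, I) = 45 (a(z, I) = -15*(-3) = 45)
M(W, R) = 1/(45 + W) (M(W, R) = 1/(W + 45) = 1/(45 + W))
D(K, k) = -4
D(1/2 + 2*2, M(Z(-3, 2), -3))*28 = -4*28 = -112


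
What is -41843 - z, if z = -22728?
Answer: -19115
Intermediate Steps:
-41843 - z = -41843 - 1*(-22728) = -41843 + 22728 = -19115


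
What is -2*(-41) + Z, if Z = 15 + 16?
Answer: 113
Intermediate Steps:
Z = 31
-2*(-41) + Z = -2*(-41) + 31 = 82 + 31 = 113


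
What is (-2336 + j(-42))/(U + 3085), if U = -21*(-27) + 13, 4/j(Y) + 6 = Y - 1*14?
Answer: -72418/113615 ≈ -0.63740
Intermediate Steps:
j(Y) = 4/(-20 + Y) (j(Y) = 4/(-6 + (Y - 1*14)) = 4/(-6 + (Y - 14)) = 4/(-6 + (-14 + Y)) = 4/(-20 + Y))
U = 580 (U = 567 + 13 = 580)
(-2336 + j(-42))/(U + 3085) = (-2336 + 4/(-20 - 42))/(580 + 3085) = (-2336 + 4/(-62))/3665 = (-2336 + 4*(-1/62))*(1/3665) = (-2336 - 2/31)*(1/3665) = -72418/31*1/3665 = -72418/113615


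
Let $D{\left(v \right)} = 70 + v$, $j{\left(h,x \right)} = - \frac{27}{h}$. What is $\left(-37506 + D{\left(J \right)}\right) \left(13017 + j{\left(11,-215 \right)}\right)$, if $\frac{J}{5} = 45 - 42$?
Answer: $- \frac{5357190360}{11} \approx -4.8702 \cdot 10^{8}$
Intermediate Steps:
$J = 15$ ($J = 5 \left(45 - 42\right) = 5 \cdot 3 = 15$)
$\left(-37506 + D{\left(J \right)}\right) \left(13017 + j{\left(11,-215 \right)}\right) = \left(-37506 + \left(70 + 15\right)\right) \left(13017 - \frac{27}{11}\right) = \left(-37506 + 85\right) \left(13017 - \frac{27}{11}\right) = - 37421 \left(13017 - \frac{27}{11}\right) = \left(-37421\right) \frac{143160}{11} = - \frac{5357190360}{11}$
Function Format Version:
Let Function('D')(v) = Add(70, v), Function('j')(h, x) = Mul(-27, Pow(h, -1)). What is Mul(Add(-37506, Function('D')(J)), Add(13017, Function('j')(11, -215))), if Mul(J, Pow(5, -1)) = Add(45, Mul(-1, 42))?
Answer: Rational(-5357190360, 11) ≈ -4.8702e+8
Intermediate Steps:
J = 15 (J = Mul(5, Add(45, Mul(-1, 42))) = Mul(5, Add(45, -42)) = Mul(5, 3) = 15)
Mul(Add(-37506, Function('D')(J)), Add(13017, Function('j')(11, -215))) = Mul(Add(-37506, Add(70, 15)), Add(13017, Mul(-27, Pow(11, -1)))) = Mul(Add(-37506, 85), Add(13017, Mul(-27, Rational(1, 11)))) = Mul(-37421, Add(13017, Rational(-27, 11))) = Mul(-37421, Rational(143160, 11)) = Rational(-5357190360, 11)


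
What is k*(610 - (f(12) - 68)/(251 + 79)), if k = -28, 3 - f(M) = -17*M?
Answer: -2816254/165 ≈ -17068.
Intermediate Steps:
f(M) = 3 + 17*M (f(M) = 3 - (-17)*M = 3 + 17*M)
k*(610 - (f(12) - 68)/(251 + 79)) = -28*(610 - ((3 + 17*12) - 68)/(251 + 79)) = -28*(610 - ((3 + 204) - 68)/330) = -28*(610 - (207 - 68)/330) = -28*(610 - 139/330) = -28*201161/330 = -2816254/165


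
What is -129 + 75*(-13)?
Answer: -1104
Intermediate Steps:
-129 + 75*(-13) = -129 - 975 = -1104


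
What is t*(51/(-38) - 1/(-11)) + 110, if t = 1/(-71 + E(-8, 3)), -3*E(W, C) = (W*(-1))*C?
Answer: 3632943/33022 ≈ 110.02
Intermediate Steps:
E(W, C) = C*W/3 (E(W, C) = -W*(-1)*C/3 = -(-W)*C/3 = -(-1)*C*W/3 = C*W/3)
t = -1/79 (t = 1/(-71 + (⅓)*3*(-8)) = 1/(-71 - 8) = 1/(-79) = -1/79 ≈ -0.012658)
t*(51/(-38) - 1/(-11)) + 110 = -(51/(-38) - 1/(-11))/79 + 110 = -(51*(-1/38) - 1*(-1/11))/79 + 110 = -(-51/38 + 1/11)/79 + 110 = -1/79*(-523/418) + 110 = 523/33022 + 110 = 3632943/33022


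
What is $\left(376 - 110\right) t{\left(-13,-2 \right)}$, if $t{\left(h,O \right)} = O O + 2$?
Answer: $1596$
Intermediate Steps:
$t{\left(h,O \right)} = 2 + O^{2}$ ($t{\left(h,O \right)} = O^{2} + 2 = 2 + O^{2}$)
$\left(376 - 110\right) t{\left(-13,-2 \right)} = \left(376 - 110\right) \left(2 + \left(-2\right)^{2}\right) = 266 \left(2 + 4\right) = 266 \cdot 6 = 1596$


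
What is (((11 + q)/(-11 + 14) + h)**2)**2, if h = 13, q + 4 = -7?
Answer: 28561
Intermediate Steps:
q = -11 (q = -4 - 7 = -11)
(((11 + q)/(-11 + 14) + h)**2)**2 = (((11 - 11)/(-11 + 14) + 13)**2)**2 = ((0/3 + 13)**2)**2 = ((0*(1/3) + 13)**2)**2 = ((0 + 13)**2)**2 = (13**2)**2 = 169**2 = 28561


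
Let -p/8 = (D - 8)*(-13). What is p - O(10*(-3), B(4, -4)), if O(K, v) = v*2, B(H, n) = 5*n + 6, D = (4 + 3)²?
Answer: 4292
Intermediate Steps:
D = 49 (D = 7² = 49)
p = 4264 (p = -8*(49 - 8)*(-13) = -328*(-13) = -8*(-533) = 4264)
B(H, n) = 6 + 5*n
O(K, v) = 2*v
p - O(10*(-3), B(4, -4)) = 4264 - 2*(6 + 5*(-4)) = 4264 - 2*(6 - 20) = 4264 - 2*(-14) = 4264 - 1*(-28) = 4264 + 28 = 4292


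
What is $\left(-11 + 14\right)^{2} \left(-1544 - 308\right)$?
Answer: $-16668$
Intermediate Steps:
$\left(-11 + 14\right)^{2} \left(-1544 - 308\right) = 3^{2} \left(-1852\right) = 9 \left(-1852\right) = -16668$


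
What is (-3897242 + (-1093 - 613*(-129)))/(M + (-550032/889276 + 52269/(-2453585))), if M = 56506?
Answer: -2083323367915097670/30822462707671199 ≈ -67.591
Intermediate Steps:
(-3897242 + (-1093 - 613*(-129)))/(M + (-550032/889276 + 52269/(-2453585))) = (-3897242 + (-1093 - 613*(-129)))/(56506 + (-550032/889276 + 52269/(-2453585))) = (-3897242 + (-1093 + 79077))/(56506 + (-550032*1/889276 + 52269*(-1/2453585))) = (-3897242 + 77984)/(56506 + (-137508/222319 - 52269/2453585)) = -3819258/(56506 - 349007957991/545478563615) = -3819258/30822462707671199/545478563615 = -3819258*545478563615/30822462707671199 = -2083323367915097670/30822462707671199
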